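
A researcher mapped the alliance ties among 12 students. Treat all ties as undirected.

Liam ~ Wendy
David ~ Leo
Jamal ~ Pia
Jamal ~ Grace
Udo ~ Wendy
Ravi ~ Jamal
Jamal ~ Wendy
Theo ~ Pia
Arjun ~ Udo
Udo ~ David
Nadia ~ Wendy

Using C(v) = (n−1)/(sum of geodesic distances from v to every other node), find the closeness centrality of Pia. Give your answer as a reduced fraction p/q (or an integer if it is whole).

11/30

Distances from Pia: Arjun:4, David:4, Grace:2, Jamal:1, Leo:5, Liam:3, Nadia:3, Ravi:2, Theo:1, Udo:3, Wendy:2. Sum = 30.
n = 12, so closeness = 11/30.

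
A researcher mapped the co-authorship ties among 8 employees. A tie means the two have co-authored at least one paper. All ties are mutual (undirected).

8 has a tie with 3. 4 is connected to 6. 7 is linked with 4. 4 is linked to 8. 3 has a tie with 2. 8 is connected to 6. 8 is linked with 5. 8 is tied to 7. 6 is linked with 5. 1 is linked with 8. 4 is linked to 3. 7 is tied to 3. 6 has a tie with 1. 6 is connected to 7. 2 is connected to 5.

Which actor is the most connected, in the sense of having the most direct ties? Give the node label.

8

Degrees — 1:2, 2:2, 3:4, 4:4, 5:3, 6:5, 7:4, 8:6.
The maximum is 6, attained only by 8.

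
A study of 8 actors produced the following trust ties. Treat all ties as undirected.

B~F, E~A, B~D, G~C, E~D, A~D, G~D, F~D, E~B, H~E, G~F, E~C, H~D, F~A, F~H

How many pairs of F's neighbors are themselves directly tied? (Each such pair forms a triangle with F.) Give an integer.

4

F's neighbors: A, B, D, G, and H.
Neighbor pairs that are themselves tied: F–A–D; F–B–D; F–D–G; F–D–H. Each forms one triangle with F, for 4 in total.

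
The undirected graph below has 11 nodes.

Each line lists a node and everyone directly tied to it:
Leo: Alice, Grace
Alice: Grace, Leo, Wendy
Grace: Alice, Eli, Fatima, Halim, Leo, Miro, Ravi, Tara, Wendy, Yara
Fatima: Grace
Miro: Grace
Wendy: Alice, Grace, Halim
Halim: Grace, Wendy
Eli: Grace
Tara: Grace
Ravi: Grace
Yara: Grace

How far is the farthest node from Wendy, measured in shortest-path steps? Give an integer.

Distances from Wendy: Alice:1, Eli:2, Fatima:2, Grace:1, Halim:1, Leo:2, Miro:2, Ravi:2, Tara:2, Yara:2.
The largest is 2 (to Miro, Ravi, Leo, Tara, Eli, Yara, and Fatima), so the eccentricity of Wendy is 2.

2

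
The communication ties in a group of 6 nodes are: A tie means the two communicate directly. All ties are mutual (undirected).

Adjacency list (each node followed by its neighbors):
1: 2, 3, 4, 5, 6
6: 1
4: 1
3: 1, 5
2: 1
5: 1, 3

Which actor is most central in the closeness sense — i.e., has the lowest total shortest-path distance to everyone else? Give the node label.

Farness (sum of distances to all others) for each node — 1:5, 2:9, 3:8, 4:9, 5:8, 6:9.
The smallest farness is 5, for 1, so 1 has the highest closeness.

1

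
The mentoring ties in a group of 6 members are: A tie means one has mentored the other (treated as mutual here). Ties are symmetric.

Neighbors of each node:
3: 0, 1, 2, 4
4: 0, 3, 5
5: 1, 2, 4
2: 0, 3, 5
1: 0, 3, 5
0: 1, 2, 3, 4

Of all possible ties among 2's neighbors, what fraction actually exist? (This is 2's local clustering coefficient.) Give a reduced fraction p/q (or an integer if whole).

1/3

2's neighbors: 0, 3, and 5 (k = 3).
Possible neighbor pairs: C(3,2) = 3. Edges among them: 0–3 → e = 1.
Clustering(2) = 1/3.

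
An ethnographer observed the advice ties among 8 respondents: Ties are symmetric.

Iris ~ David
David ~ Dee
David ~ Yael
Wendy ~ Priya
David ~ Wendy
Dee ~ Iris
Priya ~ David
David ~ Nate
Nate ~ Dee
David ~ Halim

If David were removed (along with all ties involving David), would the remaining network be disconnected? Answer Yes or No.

Yes

Removing David leaves {Dee, Iris, and Nate} with no path to {Priya and Wendy}, so the network splits into 4 components. David is a cut vertex.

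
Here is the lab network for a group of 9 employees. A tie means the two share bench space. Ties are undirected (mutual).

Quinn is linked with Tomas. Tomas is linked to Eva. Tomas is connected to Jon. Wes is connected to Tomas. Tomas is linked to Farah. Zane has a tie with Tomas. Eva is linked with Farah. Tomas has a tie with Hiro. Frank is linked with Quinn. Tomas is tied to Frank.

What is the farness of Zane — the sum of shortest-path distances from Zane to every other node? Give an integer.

Distances from Zane: Eva:2, Farah:2, Frank:2, Hiro:2, Jon:2, Quinn:2, Tomas:1, Wes:2.
Sum = 2 + 2 + 2 + 2 + 2 + 2 + 1 + 2 = 15.

15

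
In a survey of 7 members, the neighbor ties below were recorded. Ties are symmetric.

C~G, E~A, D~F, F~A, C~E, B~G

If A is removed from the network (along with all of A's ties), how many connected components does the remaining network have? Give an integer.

2

Without A, the remaining ties split the others into: {B, C, E, G}; {D, F}.
That's 2 separate components.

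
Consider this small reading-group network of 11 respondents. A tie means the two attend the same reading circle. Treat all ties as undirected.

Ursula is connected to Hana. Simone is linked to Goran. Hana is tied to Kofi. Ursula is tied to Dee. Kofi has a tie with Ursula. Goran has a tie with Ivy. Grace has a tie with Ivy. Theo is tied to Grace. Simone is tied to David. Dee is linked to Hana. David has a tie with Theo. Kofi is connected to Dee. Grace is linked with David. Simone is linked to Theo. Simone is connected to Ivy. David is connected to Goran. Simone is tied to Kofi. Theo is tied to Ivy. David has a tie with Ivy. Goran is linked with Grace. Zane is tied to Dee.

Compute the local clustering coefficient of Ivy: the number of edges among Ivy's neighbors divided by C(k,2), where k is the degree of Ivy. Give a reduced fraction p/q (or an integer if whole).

4/5

Ivy's neighbors: David, Goran, Grace, Simone, and Theo (k = 5).
Possible neighbor pairs: C(5,2) = 10. Edges among them: David–Goran, David–Grace, David–Simone, David–Theo, Goran–Grace, Goran–Simone, Grace–Theo, Simone–Theo → e = 8.
Clustering(Ivy) = 8/10 = 4/5.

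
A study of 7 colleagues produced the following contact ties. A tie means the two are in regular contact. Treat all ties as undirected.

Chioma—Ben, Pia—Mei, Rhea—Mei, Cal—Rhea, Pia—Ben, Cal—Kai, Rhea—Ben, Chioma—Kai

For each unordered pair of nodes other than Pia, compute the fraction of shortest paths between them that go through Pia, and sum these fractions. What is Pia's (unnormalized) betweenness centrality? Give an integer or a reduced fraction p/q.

1

Pairs whose geodesics pass through Pia — Chioma–Mei: 1/2; Ben–Mei: 1/2.
All other pairs contribute 0.
Summing the contributions gives betweenness(Pia) = 1.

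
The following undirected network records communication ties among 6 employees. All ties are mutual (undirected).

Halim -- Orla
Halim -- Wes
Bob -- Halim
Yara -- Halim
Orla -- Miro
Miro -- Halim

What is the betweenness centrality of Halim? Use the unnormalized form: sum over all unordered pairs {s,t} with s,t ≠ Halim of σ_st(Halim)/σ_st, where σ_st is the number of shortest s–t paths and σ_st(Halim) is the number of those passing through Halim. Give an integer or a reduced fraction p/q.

Pairs whose geodesics pass through Halim — Wes–Miro: 1; Wes–Orla: 1; Wes–Bob: 1; Wes–Yara: 1; Miro–Bob: 1; Miro–Yara: 1; Orla–Bob: 1; Orla–Yara: 1; Bob–Yara: 1.
All other pairs contribute 0.
Summing the contributions gives betweenness(Halim) = 9.

9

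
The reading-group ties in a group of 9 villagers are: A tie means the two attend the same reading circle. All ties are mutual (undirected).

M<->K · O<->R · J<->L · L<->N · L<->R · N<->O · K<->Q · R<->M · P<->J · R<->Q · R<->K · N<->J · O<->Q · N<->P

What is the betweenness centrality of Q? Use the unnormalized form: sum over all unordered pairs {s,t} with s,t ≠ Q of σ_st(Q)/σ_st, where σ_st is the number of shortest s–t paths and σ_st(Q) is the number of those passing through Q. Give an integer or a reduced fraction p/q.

13/12

Pairs whose geodesics pass through Q — N–K: 1/3; P–K: 1/4; O–K: 1/2.
All other pairs contribute 0.
Summing the contributions gives betweenness(Q) = 13/12.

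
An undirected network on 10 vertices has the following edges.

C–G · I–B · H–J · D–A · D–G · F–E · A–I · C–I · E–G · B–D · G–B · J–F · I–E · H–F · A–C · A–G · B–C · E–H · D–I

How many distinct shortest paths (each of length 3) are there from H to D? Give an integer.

The shortest distance is 3. The length-3 paths are: H–E–G–D; H–E–I–D.
That gives 2 distinct shortest paths.

2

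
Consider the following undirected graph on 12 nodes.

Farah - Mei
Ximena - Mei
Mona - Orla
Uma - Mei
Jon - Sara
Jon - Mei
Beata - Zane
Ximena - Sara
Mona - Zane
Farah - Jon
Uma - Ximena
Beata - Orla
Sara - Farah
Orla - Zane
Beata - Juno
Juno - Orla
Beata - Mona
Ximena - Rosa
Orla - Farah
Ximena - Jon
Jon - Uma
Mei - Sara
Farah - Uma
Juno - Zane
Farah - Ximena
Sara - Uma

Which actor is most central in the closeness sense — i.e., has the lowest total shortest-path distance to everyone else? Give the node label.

Farah

Farness (sum of distances to all others) for each node — Beata:25, Farah:16, Jon:21, Juno:26, Mei:21, Mona:26, Orla:18, Rosa:30, Sara:21, Uma:21, Ximena:20, Zane:25.
The smallest farness is 16, for Farah, so Farah has the highest closeness.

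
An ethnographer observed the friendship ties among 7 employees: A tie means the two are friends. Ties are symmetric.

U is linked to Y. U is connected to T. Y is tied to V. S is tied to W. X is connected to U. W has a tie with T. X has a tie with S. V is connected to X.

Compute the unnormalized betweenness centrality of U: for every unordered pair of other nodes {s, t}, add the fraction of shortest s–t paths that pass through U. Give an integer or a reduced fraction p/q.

Pairs whose geodesics pass through U — T–Y: 1; T–V: 2/2; T–X: 1; Y–X: 1/2; Y–S: 1/2; Y–W: 1.
All other pairs contribute 0.
Summing the contributions gives betweenness(U) = 5.

5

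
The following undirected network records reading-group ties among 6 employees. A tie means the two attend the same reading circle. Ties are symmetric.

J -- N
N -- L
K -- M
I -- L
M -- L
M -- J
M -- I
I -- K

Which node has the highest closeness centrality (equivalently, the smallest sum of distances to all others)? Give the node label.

Farness (sum of distances to all others) for each node — I:7, J:8, K:9, L:7, M:6, N:9.
The smallest farness is 6, for M, so M has the highest closeness.

M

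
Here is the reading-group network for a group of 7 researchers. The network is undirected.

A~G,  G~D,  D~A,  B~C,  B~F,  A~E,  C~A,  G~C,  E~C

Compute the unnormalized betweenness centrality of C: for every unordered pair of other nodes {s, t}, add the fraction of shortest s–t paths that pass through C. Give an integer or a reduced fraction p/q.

17/2

Pairs whose geodesics pass through C — B–D: 2/2; B–E: 1; B–G: 1; B–A: 1; D–F: 2/2; E–G: 1/2; E–F: 1; G–F: 1; F–A: 1.
All other pairs contribute 0.
Summing the contributions gives betweenness(C) = 17/2.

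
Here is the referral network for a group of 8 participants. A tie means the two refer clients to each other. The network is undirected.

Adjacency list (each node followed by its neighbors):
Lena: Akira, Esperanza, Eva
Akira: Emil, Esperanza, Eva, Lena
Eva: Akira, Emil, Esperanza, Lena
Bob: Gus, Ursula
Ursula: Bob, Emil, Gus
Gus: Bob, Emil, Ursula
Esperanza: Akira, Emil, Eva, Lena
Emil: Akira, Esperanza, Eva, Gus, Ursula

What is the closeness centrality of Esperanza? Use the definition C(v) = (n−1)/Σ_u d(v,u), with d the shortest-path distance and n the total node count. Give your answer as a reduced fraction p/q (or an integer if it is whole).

Distances from Esperanza: Akira:1, Bob:3, Emil:1, Eva:1, Gus:2, Lena:1, Ursula:2. Sum = 11.
n = 8, so closeness = 7/11.

7/11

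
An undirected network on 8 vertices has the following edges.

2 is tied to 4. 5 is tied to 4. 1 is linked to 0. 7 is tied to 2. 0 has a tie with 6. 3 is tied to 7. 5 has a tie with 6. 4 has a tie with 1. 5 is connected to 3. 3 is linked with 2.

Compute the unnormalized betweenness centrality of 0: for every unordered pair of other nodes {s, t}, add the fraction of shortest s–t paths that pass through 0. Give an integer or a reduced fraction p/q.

1

Pairs whose geodesics pass through 0 — 6–1: 1.
All other pairs contribute 0.
Summing the contributions gives betweenness(0) = 1.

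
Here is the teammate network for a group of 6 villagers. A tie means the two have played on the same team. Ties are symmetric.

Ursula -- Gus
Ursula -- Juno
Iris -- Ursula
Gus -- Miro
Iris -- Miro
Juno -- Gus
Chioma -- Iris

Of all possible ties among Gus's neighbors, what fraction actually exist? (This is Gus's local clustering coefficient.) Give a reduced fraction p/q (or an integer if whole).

1/3

Gus's neighbors: Juno, Miro, and Ursula (k = 3).
Possible neighbor pairs: C(3,2) = 3. Edges among them: Juno–Ursula → e = 1.
Clustering(Gus) = 1/3.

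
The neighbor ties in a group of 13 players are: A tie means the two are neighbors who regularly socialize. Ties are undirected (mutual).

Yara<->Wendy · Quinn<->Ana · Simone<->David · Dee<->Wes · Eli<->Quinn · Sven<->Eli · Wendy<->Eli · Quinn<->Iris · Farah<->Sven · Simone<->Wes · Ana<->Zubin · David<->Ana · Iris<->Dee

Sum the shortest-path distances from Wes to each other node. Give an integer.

Distances from Wes: Ana:3, David:2, Dee:1, Eli:4, Farah:6, Iris:2, Quinn:3, Simone:1, Sven:5, Wendy:5, Yara:6, Zubin:4.
Sum = 3 + 2 + 1 + 4 + 6 + 2 + 3 + 1 + 5 + 5 + 6 + 4 = 42.

42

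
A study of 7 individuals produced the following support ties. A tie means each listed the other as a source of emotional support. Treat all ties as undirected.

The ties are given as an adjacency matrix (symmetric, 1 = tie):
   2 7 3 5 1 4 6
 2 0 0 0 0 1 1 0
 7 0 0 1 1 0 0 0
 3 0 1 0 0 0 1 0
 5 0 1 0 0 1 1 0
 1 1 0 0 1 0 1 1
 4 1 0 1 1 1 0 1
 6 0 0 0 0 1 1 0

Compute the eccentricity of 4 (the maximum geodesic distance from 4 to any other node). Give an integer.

Distances from 4: 1:1, 2:1, 3:1, 5:1, 6:1, 7:2.
The largest is 2 (to 7), so the eccentricity of 4 is 2.

2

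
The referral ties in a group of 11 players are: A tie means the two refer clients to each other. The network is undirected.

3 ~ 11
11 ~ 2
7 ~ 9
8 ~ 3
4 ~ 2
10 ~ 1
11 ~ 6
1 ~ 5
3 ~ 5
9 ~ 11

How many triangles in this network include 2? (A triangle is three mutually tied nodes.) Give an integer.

0

2's neighbors are 4 and 11, but none of them are tied to each other, so no triangle contains 2.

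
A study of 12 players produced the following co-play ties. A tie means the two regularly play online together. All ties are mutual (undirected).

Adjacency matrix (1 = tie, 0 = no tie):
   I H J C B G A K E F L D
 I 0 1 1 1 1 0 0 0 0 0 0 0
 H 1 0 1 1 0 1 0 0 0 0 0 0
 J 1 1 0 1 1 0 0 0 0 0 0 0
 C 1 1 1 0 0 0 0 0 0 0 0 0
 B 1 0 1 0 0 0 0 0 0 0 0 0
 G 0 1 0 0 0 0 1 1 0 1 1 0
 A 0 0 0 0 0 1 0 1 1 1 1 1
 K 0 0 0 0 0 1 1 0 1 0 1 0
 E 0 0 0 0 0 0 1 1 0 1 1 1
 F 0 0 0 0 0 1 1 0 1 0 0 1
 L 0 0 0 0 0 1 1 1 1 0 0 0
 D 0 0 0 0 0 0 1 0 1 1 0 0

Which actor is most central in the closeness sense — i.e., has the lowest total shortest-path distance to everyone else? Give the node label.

G

Farness (sum of distances to all others) for each node — A:21, B:35, C:27, D:29, E:27, F:23, G:18, H:20, I:26, J:26, K:23, L:23.
The smallest farness is 18, for G, so G has the highest closeness.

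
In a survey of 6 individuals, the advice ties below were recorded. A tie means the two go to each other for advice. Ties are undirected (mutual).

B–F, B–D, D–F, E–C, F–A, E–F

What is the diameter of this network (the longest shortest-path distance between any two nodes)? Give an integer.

3

Eccentricity of each node (its greatest distance to any other): A:3, B:3, C:3, D:3, E:2, F:2.
The maximum eccentricity is 3, realized for instance by the pair B–C via B – F – E – C. So the diameter is 3.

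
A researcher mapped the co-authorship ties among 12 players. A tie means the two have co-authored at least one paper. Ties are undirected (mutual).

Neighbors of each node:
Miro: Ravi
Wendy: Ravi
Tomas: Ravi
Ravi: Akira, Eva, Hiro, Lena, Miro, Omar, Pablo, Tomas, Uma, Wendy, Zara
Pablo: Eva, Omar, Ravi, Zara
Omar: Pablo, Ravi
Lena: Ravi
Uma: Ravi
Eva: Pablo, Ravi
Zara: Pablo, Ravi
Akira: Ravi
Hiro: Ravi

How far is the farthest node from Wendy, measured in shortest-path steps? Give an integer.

Distances from Wendy: Akira:2, Eva:2, Hiro:2, Lena:2, Miro:2, Omar:2, Pablo:2, Ravi:1, Tomas:2, Uma:2, Zara:2.
The largest is 2 (to Omar, Pablo, Akira, Tomas, Lena, Miro, Hiro, Uma, Eva, and Zara), so the eccentricity of Wendy is 2.

2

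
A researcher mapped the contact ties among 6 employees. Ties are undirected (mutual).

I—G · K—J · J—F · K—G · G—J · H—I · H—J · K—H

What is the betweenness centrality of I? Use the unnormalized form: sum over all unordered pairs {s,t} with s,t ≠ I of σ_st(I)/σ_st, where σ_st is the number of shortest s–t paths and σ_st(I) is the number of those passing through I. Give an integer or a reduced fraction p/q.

1/3

Pairs whose geodesics pass through I — H–G: 1/3.
All other pairs contribute 0.
Summing the contributions gives betweenness(I) = 1/3.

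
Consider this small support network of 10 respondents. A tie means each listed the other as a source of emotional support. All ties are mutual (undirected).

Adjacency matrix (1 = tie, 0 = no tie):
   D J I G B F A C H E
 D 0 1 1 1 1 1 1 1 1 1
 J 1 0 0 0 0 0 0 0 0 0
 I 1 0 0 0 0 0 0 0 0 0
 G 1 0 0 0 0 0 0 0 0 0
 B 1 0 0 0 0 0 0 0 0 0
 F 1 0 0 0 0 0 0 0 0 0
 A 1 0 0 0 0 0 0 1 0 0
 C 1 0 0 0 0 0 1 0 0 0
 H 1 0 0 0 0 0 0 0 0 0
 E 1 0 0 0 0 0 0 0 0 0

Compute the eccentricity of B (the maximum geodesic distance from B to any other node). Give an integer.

Distances from B: A:2, C:2, D:1, E:2, F:2, G:2, H:2, I:2, J:2.
The largest is 2 (to J, I, G, F, A, C, H, and E), so the eccentricity of B is 2.

2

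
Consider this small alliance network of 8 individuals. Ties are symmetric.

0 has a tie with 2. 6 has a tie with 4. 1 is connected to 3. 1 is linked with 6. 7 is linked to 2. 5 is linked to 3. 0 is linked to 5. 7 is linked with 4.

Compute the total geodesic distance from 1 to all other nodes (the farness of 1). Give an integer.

Distances from 1: 0:3, 2:4, 3:1, 4:2, 5:2, 6:1, 7:3.
Sum = 3 + 4 + 1 + 2 + 2 + 1 + 3 = 16.

16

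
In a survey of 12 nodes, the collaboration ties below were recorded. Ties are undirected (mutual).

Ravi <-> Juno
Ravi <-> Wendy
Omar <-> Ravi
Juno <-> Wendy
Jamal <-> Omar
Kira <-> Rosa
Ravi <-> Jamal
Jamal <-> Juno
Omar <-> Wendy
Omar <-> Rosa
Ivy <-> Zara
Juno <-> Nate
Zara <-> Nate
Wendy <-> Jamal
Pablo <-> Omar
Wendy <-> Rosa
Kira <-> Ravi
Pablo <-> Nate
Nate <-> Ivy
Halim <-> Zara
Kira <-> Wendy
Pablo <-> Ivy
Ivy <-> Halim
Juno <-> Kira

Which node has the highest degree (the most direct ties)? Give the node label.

Wendy

Degrees — Halim:2, Ivy:4, Jamal:4, Juno:5, Kira:4, Nate:4, Omar:5, Pablo:3, Ravi:5, Rosa:3, Wendy:6, Zara:3.
The maximum is 6, attained only by Wendy.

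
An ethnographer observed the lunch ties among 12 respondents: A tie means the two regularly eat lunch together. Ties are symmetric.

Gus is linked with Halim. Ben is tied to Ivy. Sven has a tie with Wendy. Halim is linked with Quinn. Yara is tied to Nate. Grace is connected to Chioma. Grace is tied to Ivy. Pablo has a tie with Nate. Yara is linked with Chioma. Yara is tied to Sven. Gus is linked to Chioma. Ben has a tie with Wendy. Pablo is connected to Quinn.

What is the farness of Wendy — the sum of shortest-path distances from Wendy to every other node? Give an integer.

33

Distances from Wendy: Ben:1, Chioma:3, Grace:3, Gus:4, Halim:5, Ivy:2, Nate:3, Pablo:4, Quinn:5, Sven:1, Yara:2.
Sum = 1 + 3 + 3 + 4 + 5 + 2 + 3 + 4 + 5 + 1 + 2 = 33.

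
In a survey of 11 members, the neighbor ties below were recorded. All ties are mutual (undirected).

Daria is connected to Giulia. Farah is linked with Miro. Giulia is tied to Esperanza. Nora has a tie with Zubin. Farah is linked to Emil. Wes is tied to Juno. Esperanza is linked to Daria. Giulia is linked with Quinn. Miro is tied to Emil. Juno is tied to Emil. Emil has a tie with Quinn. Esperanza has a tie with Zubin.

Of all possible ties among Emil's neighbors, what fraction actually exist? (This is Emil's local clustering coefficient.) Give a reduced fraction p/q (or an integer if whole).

Emil's neighbors: Farah, Juno, Miro, and Quinn (k = 4).
Possible neighbor pairs: C(4,2) = 6. Edges among them: Farah–Miro → e = 1.
Clustering(Emil) = 1/6.

1/6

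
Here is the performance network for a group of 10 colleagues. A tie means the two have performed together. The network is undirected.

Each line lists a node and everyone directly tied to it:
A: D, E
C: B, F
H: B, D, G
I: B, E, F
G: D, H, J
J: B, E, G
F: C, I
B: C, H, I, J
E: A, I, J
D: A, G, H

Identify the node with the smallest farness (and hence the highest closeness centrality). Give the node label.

B

Farness (sum of distances to all others) for each node — A:20, B:15, C:21, D:19, E:17, F:23, G:19, H:17, I:17, J:16.
The smallest farness is 15, for B, so B has the highest closeness.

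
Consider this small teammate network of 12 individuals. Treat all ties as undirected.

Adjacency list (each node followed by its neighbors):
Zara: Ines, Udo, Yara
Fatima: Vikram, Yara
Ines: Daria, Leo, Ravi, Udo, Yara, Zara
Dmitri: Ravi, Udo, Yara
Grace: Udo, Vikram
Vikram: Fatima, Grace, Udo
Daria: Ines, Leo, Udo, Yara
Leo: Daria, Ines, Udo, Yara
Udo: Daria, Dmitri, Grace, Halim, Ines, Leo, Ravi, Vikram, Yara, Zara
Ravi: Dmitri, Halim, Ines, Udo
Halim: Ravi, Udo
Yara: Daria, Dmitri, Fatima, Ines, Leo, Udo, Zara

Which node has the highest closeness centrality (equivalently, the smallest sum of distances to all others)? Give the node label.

Farness (sum of distances to all others) for each node — Daria:18, Dmitri:19, Fatima:22, Grace:20, Halim:21, Ines:16, Leo:18, Ravi:19, Udo:12, Vikram:19, Yara:15, Zara:19.
The smallest farness is 12, for Udo, so Udo has the highest closeness.

Udo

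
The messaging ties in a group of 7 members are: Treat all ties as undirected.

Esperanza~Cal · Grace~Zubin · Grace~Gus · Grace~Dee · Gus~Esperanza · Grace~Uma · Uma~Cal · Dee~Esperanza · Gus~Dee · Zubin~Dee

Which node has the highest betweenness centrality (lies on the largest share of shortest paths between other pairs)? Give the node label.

Grace

Unnormalized betweenness of each node: Cal:1, Dee:5/2, Esperanza:5/2, Grace:4, Gus:1/2, Uma:3/2, Zubin:0.
Grace has the largest value, 4, making it the main broker — the node through which the most shortest paths run.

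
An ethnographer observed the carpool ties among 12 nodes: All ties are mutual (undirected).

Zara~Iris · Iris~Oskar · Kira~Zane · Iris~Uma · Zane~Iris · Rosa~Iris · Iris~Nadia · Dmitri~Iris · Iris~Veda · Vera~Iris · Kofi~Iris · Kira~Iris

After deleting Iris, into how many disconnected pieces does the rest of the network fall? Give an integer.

Without Iris, the remaining ties split the others into: {Veda}; {Zara}; {Uma}; {Kira, Zane}; {Rosa}; {Oskar}; {Nadia}; {Dmitri}; {Vera}; {Kofi}.
That's 10 separate components.

10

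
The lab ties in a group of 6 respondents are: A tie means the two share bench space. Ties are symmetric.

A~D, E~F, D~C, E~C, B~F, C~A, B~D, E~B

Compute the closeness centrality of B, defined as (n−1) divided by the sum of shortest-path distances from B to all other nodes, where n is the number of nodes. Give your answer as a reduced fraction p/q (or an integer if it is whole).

Distances from B: A:2, C:2, D:1, E:1, F:1. Sum = 7.
n = 6, so closeness = 5/7.

5/7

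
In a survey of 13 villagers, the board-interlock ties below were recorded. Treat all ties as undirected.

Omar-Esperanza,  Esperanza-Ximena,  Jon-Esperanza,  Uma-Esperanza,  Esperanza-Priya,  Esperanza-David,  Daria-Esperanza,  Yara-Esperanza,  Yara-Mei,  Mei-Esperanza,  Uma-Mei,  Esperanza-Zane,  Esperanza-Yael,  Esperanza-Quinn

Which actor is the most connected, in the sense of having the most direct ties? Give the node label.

Esperanza

Degrees — Daria:1, David:1, Esperanza:12, Jon:1, Mei:3, Omar:1, Priya:1, Quinn:1, Uma:2, Ximena:1, Yael:1, Yara:2, Zane:1.
The maximum is 12, attained only by Esperanza.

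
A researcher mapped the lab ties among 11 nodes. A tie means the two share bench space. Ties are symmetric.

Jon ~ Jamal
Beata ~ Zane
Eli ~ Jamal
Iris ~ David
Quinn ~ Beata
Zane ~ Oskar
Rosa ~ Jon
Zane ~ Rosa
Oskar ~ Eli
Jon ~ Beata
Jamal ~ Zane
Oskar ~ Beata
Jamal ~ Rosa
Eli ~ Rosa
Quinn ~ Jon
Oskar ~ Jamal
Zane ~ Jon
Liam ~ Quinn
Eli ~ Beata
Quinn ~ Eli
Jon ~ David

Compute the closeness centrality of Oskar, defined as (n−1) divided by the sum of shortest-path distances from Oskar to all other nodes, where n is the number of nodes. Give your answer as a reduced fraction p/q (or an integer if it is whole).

Distances from Oskar: Beata:1, David:3, Eli:1, Iris:4, Jamal:1, Jon:2, Liam:3, Quinn:2, Rosa:2, Zane:1. Sum = 20.
n = 11, so closeness = 10/20 = 1/2.

1/2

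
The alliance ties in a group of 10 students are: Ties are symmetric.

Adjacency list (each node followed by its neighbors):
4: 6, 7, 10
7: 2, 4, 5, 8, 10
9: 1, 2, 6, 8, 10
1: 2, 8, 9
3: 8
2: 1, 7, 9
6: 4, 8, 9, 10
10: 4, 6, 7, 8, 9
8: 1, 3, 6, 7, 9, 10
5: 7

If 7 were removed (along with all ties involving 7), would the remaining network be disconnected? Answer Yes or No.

Yes

Removing 7 leaves {1, 2, 3, 4, 6, 8, 9, and 10} with no path to {5}, so the network splits into 2 components. 7 is a cut vertex.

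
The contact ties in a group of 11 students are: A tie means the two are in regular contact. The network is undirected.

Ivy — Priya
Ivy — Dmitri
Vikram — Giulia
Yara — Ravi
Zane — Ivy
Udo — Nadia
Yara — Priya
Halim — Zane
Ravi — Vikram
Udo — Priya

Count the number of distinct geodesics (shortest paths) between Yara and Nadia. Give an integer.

The shortest distance is 3, and the only length-3 path is Yara–Priya–Udo–Nadia. So there is exactly 1 shortest path.

1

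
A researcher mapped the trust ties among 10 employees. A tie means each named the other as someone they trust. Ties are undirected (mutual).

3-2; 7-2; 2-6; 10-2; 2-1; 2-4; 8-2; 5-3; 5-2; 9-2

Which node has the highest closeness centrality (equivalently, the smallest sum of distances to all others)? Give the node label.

2

Farness (sum of distances to all others) for each node — 1:17, 2:9, 3:16, 4:17, 5:16, 6:17, 7:17, 8:17, 9:17, 10:17.
The smallest farness is 9, for 2, so 2 has the highest closeness.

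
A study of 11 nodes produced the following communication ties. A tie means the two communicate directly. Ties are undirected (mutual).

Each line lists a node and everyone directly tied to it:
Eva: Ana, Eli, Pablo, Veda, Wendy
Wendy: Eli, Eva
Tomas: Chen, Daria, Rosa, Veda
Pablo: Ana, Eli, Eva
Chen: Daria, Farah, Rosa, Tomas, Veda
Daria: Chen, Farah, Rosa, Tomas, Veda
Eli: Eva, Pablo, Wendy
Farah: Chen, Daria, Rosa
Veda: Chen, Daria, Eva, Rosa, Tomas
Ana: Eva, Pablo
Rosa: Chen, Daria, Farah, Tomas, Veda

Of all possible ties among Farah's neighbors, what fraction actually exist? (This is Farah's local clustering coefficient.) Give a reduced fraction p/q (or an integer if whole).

1

Farah's neighbors: Chen, Daria, and Rosa (k = 3).
Possible neighbor pairs: C(3,2) = 3. Edges among them: Chen–Daria, Chen–Rosa, Daria–Rosa → e = 3.
Clustering(Farah) = 3/3 = 1.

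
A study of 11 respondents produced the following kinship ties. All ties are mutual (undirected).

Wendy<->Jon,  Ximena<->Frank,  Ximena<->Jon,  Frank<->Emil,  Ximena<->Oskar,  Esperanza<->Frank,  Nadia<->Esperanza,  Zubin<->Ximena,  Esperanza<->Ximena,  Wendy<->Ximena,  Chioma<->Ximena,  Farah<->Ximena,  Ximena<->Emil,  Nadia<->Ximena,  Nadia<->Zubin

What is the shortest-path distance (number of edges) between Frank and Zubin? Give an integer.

2

One shortest route is Frank – Ximena – Zubin, which uses 2 edges, and Frank and Zubin are not directly tied, so nothing shorter exists. So d(Frank,Zubin) = 2.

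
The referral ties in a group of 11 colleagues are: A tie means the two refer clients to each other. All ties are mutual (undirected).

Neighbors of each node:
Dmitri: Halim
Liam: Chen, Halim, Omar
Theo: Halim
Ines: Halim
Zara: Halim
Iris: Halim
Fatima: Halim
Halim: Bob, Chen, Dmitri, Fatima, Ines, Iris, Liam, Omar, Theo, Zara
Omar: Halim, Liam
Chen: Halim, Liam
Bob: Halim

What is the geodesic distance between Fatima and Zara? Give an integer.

One shortest route is Fatima – Halim – Zara, which uses 2 edges, and Fatima and Zara are not directly tied, so nothing shorter exists. So d(Fatima,Zara) = 2.

2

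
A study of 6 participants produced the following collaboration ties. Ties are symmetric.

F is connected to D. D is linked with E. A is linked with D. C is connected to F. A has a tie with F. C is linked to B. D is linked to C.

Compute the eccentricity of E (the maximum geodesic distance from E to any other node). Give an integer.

3

Distances from E: A:2, B:3, C:2, D:1, F:2.
The largest is 3 (to B), so the eccentricity of E is 3.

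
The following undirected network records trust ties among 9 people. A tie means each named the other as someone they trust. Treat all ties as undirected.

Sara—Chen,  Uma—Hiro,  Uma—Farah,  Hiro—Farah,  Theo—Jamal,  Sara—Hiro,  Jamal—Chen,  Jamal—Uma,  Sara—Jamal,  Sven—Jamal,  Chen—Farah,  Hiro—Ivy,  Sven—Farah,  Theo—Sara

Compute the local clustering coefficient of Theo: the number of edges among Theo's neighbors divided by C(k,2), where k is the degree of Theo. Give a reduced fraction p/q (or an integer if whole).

Theo's neighbors: Jamal and Sara (k = 2).
Possible neighbor pairs: C(2,2) = 1. Edges among them: Jamal–Sara → e = 1.
Clustering(Theo) = 1/1.

1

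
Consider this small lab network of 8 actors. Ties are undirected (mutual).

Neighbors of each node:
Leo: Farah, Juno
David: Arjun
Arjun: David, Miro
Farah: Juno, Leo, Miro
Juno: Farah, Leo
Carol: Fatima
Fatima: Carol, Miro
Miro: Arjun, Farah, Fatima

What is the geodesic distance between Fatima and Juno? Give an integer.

3

One shortest route is Fatima – Miro – Farah – Juno, which uses 3 edges, and at distance 2 from Fatima we only reach {Arjun, Farah}, which does not include Juno. So d(Fatima,Juno) = 3.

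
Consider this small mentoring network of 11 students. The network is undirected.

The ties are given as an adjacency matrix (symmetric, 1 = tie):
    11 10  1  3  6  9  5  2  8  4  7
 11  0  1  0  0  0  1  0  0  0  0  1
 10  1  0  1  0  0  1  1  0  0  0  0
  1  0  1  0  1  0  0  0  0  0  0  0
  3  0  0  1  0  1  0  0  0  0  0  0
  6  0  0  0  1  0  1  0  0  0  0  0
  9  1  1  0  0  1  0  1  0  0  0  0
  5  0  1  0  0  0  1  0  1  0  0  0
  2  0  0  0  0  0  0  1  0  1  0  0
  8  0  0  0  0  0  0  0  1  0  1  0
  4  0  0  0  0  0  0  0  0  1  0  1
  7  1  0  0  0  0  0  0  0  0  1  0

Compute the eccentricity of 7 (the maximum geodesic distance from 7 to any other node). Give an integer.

Distances from 7: 1:3, 2:3, 3:4, 4:1, 5:3, 6:3, 8:2, 9:2, 10:2, 11:1.
The largest is 4 (to 3), so the eccentricity of 7 is 4.

4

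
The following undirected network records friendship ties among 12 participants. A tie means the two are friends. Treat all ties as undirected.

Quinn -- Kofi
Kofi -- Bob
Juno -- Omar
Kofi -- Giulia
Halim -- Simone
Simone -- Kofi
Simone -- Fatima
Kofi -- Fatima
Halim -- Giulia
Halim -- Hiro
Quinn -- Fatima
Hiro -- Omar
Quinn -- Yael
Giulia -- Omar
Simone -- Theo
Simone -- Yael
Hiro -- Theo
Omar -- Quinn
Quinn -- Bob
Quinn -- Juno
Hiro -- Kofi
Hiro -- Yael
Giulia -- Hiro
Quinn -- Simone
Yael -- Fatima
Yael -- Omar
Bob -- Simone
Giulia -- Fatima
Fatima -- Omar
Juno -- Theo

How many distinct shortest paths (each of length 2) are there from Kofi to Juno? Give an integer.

1

The shortest distance is 2, and the only length-2 path is Kofi–Quinn–Juno. So there is exactly 1 shortest path.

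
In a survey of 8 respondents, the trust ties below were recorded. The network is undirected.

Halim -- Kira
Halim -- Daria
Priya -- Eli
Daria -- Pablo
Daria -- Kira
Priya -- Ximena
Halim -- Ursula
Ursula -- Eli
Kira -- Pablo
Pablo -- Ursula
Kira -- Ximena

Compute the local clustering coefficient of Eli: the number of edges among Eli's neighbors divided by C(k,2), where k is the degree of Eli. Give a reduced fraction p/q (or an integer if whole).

0

Eli's neighbors: Priya and Ursula (k = 2).
Possible neighbor pairs: C(2,2) = 1. Edges among them: none → e = 0.
Clustering(Eli) = 0/1.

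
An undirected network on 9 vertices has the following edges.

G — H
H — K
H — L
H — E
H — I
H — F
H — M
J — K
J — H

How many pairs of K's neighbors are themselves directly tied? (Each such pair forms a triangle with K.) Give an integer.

1

K's neighbors: H and J.
Neighbor pairs that are themselves tied: K–H–J. Each forms one triangle with K, for 1 in total.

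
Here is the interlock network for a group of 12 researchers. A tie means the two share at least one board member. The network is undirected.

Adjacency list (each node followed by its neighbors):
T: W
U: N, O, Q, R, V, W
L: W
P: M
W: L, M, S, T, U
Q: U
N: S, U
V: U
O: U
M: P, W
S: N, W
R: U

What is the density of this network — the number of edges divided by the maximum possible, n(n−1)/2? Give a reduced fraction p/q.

There are 12 edges and 12 nodes, so the maximum possible is C(12,2) = 66.
Density = 12/66 = 2/11.

2/11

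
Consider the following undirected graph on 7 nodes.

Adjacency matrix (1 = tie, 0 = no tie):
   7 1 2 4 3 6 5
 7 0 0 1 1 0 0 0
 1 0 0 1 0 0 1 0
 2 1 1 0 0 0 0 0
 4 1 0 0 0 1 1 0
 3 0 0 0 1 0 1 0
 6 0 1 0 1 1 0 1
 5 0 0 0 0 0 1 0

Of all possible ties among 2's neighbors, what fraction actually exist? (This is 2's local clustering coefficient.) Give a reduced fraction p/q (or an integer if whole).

2's neighbors: 1 and 7 (k = 2).
Possible neighbor pairs: C(2,2) = 1. Edges among them: none → e = 0.
Clustering(2) = 0/1.

0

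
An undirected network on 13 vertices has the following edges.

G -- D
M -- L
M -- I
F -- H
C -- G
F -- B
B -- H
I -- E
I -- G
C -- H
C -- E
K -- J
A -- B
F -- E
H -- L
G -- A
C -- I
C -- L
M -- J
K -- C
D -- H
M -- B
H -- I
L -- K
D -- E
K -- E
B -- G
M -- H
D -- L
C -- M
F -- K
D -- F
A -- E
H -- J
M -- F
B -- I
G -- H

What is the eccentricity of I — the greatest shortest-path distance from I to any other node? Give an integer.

2

Distances from I: A:2, B:1, C:1, D:2, E:1, F:2, G:1, H:1, J:2, K:2, L:2, M:1.
The largest is 2 (to A, F, J, D, L, and K), so the eccentricity of I is 2.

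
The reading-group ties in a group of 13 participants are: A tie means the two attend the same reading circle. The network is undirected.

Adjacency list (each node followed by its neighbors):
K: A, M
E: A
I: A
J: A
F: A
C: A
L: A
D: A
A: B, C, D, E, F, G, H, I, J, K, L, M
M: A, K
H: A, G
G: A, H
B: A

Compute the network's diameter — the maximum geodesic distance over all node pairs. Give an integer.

2

Eccentricity of each node (its greatest distance to any other): A:1, B:2, C:2, D:2, E:2, F:2, G:2, H:2, I:2, J:2, K:2, L:2, M:2.
The maximum eccentricity is 2, realized for instance by the pair C–F via C – A – F. So the diameter is 2.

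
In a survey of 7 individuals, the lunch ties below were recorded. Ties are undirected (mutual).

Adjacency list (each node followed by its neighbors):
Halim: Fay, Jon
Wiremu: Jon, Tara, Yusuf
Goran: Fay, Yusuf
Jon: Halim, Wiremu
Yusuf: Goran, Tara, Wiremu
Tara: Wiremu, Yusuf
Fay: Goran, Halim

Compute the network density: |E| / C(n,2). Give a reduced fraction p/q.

There are 8 edges and 7 nodes, so the maximum possible is C(7,2) = 21.
Density = 8/21.

8/21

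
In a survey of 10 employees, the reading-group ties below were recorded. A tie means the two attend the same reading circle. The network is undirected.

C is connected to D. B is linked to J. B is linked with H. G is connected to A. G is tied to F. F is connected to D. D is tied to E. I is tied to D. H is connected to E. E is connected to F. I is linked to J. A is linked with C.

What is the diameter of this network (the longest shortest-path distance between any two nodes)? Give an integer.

Eccentricity of each node (its greatest distance to any other): A:5, B:5, C:4, D:3, E:3, F:3, G:4, H:4, I:3, J:4.
The maximum eccentricity is 5, realized for instance by the pair B–A via B – H – E – D – C – A. So the diameter is 5.

5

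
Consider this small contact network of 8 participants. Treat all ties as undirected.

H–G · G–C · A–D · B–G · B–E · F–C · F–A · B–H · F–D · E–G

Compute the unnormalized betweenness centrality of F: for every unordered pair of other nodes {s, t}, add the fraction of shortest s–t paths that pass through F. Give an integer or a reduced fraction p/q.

Pairs whose geodesics pass through F — H–A: 1; H–D: 1; E–A: 1; E–D: 1; B–A: 1; B–D: 1; G–A: 1; G–D: 1; A–C: 1; D–C: 1.
All other pairs contribute 0.
Summing the contributions gives betweenness(F) = 10.

10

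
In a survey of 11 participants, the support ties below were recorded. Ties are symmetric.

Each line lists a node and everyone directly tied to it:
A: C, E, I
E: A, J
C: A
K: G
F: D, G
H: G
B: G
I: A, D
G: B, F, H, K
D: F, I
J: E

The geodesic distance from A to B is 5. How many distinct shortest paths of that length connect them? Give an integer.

1

The shortest distance is 5, and the only length-5 path is A–I–D–F–G–B. So there is exactly 1 shortest path.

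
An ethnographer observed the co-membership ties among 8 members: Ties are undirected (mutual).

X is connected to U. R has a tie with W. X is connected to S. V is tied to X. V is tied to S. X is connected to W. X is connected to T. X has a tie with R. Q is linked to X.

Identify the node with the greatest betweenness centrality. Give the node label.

Unnormalized betweenness of each node: Q:0, R:0, S:0, T:0, U:0, V:0, W:0, X:19.
X has the largest value, 19, making it the main broker — the node through which the most shortest paths run.

X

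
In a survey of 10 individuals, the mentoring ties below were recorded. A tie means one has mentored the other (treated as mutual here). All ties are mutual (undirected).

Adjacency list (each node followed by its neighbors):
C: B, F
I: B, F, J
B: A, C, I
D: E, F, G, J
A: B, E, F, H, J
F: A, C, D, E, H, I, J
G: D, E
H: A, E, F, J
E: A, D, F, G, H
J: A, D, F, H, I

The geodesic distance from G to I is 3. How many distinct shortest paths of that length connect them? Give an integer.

3

The shortest distance is 3. The length-3 paths are: G–D–F–I; G–E–F–I; G–D–J–I.
That gives 3 distinct shortest paths.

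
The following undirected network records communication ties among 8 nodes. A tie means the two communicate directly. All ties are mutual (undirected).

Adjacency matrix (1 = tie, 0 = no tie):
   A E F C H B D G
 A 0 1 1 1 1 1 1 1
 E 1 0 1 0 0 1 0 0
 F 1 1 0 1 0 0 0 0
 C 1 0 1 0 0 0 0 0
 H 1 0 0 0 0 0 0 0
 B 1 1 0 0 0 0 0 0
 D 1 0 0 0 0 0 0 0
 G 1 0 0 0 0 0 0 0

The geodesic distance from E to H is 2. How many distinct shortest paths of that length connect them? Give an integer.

The shortest distance is 2, and the only length-2 path is E–A–H. So there is exactly 1 shortest path.

1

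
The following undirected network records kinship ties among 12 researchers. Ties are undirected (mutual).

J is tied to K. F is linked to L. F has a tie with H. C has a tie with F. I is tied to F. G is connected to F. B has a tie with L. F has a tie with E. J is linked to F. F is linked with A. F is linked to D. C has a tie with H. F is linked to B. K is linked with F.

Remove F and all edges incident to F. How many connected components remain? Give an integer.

Without F, the remaining ties split the others into: {C, H}; {A}; {G}; {B, L}; {E}; {I}; {D}; {J, K}.
That's 8 separate components.

8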